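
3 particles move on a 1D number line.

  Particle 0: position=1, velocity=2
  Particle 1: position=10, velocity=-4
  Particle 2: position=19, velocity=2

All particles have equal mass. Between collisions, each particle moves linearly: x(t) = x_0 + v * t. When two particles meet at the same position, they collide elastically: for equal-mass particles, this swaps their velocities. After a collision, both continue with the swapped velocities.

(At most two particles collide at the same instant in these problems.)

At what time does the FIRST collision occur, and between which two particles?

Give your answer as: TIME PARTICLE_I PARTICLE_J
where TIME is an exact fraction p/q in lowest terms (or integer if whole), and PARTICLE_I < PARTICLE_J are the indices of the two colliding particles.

Pair (0,1): pos 1,10 vel 2,-4 -> gap=9, closing at 6/unit, collide at t=3/2
Pair (1,2): pos 10,19 vel -4,2 -> not approaching (rel speed -6 <= 0)
Earliest collision: t=3/2 between 0 and 1

Answer: 3/2 0 1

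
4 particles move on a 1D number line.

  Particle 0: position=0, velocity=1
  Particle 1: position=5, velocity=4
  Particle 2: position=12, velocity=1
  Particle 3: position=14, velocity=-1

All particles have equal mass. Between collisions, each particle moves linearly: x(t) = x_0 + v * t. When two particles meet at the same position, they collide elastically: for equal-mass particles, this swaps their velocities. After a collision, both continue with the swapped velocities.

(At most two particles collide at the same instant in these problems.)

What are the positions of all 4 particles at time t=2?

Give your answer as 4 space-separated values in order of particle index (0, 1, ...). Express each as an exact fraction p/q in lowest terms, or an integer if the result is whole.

Answer: 2 12 13 14

Derivation:
Collision at t=1: particles 2 and 3 swap velocities; positions: p0=1 p1=9 p2=13 p3=13; velocities now: v0=1 v1=4 v2=-1 v3=1
Collision at t=9/5: particles 1 and 2 swap velocities; positions: p0=9/5 p1=61/5 p2=61/5 p3=69/5; velocities now: v0=1 v1=-1 v2=4 v3=1
Advance to t=2 (no further collisions before then); velocities: v0=1 v1=-1 v2=4 v3=1; positions = 2 12 13 14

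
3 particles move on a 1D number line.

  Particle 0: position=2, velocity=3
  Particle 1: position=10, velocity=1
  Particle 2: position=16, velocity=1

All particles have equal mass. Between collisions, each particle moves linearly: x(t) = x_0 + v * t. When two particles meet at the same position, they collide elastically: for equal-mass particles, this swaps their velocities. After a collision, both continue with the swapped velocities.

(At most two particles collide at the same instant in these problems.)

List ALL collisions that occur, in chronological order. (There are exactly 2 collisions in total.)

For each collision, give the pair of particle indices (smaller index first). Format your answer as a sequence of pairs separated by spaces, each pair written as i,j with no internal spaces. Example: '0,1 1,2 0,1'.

Collision at t=4: particles 0 and 1 swap velocities; positions: p0=14 p1=14 p2=20; velocities now: v0=1 v1=3 v2=1
Collision at t=7: particles 1 and 2 swap velocities; positions: p0=17 p1=23 p2=23; velocities now: v0=1 v1=1 v2=3

Answer: 0,1 1,2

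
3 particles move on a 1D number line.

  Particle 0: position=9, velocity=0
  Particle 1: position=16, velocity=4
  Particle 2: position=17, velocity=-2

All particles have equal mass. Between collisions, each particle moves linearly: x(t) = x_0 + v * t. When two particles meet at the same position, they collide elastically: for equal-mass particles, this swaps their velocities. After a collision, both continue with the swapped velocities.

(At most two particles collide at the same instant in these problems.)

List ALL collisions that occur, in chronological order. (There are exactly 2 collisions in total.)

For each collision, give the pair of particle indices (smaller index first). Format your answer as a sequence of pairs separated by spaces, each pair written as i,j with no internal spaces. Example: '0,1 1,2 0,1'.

Collision at t=1/6: particles 1 and 2 swap velocities; positions: p0=9 p1=50/3 p2=50/3; velocities now: v0=0 v1=-2 v2=4
Collision at t=4: particles 0 and 1 swap velocities; positions: p0=9 p1=9 p2=32; velocities now: v0=-2 v1=0 v2=4

Answer: 1,2 0,1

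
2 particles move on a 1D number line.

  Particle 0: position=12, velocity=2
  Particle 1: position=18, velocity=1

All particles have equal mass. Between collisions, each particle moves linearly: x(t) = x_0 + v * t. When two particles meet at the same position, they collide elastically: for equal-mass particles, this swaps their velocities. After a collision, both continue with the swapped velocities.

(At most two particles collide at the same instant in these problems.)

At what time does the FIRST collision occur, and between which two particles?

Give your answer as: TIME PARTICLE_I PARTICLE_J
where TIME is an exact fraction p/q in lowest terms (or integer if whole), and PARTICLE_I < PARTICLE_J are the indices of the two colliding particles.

Answer: 6 0 1

Derivation:
Pair (0,1): pos 12,18 vel 2,1 -> gap=6, closing at 1/unit, collide at t=6
Earliest collision: t=6 between 0 and 1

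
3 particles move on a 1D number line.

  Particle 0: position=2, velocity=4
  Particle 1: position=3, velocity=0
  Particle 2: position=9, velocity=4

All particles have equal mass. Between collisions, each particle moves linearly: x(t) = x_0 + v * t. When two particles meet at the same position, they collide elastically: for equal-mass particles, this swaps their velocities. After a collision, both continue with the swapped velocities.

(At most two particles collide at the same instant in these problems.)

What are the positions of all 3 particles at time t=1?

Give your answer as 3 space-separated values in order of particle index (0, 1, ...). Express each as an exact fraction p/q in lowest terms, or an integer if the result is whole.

Collision at t=1/4: particles 0 and 1 swap velocities; positions: p0=3 p1=3 p2=10; velocities now: v0=0 v1=4 v2=4
Advance to t=1 (no further collisions before then); velocities: v0=0 v1=4 v2=4; positions = 3 6 13

Answer: 3 6 13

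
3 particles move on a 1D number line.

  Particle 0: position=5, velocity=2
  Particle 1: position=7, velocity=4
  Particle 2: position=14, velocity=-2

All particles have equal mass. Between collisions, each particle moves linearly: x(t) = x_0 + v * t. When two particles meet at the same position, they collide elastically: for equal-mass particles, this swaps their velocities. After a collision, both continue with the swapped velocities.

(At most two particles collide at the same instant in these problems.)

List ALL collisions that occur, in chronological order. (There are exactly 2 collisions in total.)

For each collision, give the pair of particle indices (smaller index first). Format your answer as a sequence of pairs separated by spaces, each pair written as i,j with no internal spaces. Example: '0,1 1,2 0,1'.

Collision at t=7/6: particles 1 and 2 swap velocities; positions: p0=22/3 p1=35/3 p2=35/3; velocities now: v0=2 v1=-2 v2=4
Collision at t=9/4: particles 0 and 1 swap velocities; positions: p0=19/2 p1=19/2 p2=16; velocities now: v0=-2 v1=2 v2=4

Answer: 1,2 0,1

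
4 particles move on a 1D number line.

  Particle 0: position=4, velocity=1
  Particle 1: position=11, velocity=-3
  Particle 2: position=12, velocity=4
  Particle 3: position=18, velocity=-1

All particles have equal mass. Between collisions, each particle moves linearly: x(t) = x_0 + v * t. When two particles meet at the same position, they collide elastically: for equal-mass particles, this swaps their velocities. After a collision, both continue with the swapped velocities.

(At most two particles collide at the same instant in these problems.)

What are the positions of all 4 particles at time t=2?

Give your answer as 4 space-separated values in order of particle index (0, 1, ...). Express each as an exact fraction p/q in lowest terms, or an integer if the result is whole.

Answer: 5 6 16 20

Derivation:
Collision at t=6/5: particles 2 and 3 swap velocities; positions: p0=26/5 p1=37/5 p2=84/5 p3=84/5; velocities now: v0=1 v1=-3 v2=-1 v3=4
Collision at t=7/4: particles 0 and 1 swap velocities; positions: p0=23/4 p1=23/4 p2=65/4 p3=19; velocities now: v0=-3 v1=1 v2=-1 v3=4
Advance to t=2 (no further collisions before then); velocities: v0=-3 v1=1 v2=-1 v3=4; positions = 5 6 16 20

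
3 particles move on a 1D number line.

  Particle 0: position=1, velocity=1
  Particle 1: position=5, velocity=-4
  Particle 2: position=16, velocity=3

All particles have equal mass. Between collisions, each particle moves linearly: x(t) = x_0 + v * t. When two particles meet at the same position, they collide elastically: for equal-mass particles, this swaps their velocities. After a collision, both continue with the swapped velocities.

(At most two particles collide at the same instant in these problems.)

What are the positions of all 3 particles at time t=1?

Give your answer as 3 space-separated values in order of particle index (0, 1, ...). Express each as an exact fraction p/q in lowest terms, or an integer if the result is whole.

Answer: 1 2 19

Derivation:
Collision at t=4/5: particles 0 and 1 swap velocities; positions: p0=9/5 p1=9/5 p2=92/5; velocities now: v0=-4 v1=1 v2=3
Advance to t=1 (no further collisions before then); velocities: v0=-4 v1=1 v2=3; positions = 1 2 19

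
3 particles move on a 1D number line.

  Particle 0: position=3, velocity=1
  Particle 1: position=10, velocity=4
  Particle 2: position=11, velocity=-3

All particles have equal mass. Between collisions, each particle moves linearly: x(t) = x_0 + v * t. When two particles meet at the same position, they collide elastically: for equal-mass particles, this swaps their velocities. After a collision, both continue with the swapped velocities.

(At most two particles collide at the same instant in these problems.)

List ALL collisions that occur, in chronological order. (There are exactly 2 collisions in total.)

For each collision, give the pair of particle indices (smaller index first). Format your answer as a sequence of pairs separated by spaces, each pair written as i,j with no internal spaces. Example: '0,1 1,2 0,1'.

Answer: 1,2 0,1

Derivation:
Collision at t=1/7: particles 1 and 2 swap velocities; positions: p0=22/7 p1=74/7 p2=74/7; velocities now: v0=1 v1=-3 v2=4
Collision at t=2: particles 0 and 1 swap velocities; positions: p0=5 p1=5 p2=18; velocities now: v0=-3 v1=1 v2=4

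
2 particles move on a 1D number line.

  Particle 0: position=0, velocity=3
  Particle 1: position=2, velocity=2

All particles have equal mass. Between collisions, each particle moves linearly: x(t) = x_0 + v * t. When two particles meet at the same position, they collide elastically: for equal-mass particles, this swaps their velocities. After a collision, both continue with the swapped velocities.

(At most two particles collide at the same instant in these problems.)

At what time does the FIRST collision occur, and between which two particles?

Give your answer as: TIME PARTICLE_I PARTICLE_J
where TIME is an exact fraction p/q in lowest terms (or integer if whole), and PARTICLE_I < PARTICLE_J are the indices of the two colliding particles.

Answer: 2 0 1

Derivation:
Pair (0,1): pos 0,2 vel 3,2 -> gap=2, closing at 1/unit, collide at t=2
Earliest collision: t=2 between 0 and 1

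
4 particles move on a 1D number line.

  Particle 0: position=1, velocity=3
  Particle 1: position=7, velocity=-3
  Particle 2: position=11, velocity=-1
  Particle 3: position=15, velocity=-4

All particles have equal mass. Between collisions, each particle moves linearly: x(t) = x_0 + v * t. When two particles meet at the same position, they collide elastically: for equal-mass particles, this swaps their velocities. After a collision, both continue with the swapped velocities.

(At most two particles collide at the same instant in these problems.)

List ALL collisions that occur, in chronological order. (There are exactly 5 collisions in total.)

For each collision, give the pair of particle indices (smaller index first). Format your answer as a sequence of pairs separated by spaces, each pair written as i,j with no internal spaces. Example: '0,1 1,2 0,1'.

Answer: 0,1 2,3 1,2 2,3 0,1

Derivation:
Collision at t=1: particles 0 and 1 swap velocities; positions: p0=4 p1=4 p2=10 p3=11; velocities now: v0=-3 v1=3 v2=-1 v3=-4
Collision at t=4/3: particles 2 and 3 swap velocities; positions: p0=3 p1=5 p2=29/3 p3=29/3; velocities now: v0=-3 v1=3 v2=-4 v3=-1
Collision at t=2: particles 1 and 2 swap velocities; positions: p0=1 p1=7 p2=7 p3=9; velocities now: v0=-3 v1=-4 v2=3 v3=-1
Collision at t=5/2: particles 2 and 3 swap velocities; positions: p0=-1/2 p1=5 p2=17/2 p3=17/2; velocities now: v0=-3 v1=-4 v2=-1 v3=3
Collision at t=8: particles 0 and 1 swap velocities; positions: p0=-17 p1=-17 p2=3 p3=25; velocities now: v0=-4 v1=-3 v2=-1 v3=3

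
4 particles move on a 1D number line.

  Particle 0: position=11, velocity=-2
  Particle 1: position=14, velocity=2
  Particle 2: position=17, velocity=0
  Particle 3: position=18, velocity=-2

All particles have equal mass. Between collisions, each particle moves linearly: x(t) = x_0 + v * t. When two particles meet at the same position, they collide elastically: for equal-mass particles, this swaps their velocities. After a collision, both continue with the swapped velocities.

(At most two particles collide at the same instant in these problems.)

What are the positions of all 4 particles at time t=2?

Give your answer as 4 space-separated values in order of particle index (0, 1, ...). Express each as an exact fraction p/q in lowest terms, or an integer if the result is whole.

Answer: 7 14 17 18

Derivation:
Collision at t=1/2: particles 2 and 3 swap velocities; positions: p0=10 p1=15 p2=17 p3=17; velocities now: v0=-2 v1=2 v2=-2 v3=0
Collision at t=1: particles 1 and 2 swap velocities; positions: p0=9 p1=16 p2=16 p3=17; velocities now: v0=-2 v1=-2 v2=2 v3=0
Collision at t=3/2: particles 2 and 3 swap velocities; positions: p0=8 p1=15 p2=17 p3=17; velocities now: v0=-2 v1=-2 v2=0 v3=2
Advance to t=2 (no further collisions before then); velocities: v0=-2 v1=-2 v2=0 v3=2; positions = 7 14 17 18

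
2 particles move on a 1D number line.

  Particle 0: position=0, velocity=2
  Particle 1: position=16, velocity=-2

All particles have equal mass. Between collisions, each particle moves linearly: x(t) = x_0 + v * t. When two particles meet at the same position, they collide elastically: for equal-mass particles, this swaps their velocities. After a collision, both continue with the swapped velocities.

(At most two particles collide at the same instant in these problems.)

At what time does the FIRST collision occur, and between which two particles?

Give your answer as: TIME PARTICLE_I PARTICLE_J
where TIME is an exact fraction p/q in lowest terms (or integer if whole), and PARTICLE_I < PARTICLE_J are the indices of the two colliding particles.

Answer: 4 0 1

Derivation:
Pair (0,1): pos 0,16 vel 2,-2 -> gap=16, closing at 4/unit, collide at t=4
Earliest collision: t=4 between 0 and 1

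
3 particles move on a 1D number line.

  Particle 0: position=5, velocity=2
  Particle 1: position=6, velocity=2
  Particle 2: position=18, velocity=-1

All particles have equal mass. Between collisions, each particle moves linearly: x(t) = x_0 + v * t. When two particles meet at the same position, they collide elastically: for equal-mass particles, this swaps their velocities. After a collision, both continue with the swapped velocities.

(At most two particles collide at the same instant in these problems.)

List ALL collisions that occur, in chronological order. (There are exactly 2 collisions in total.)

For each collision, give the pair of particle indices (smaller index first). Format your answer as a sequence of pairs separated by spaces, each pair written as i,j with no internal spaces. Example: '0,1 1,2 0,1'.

Collision at t=4: particles 1 and 2 swap velocities; positions: p0=13 p1=14 p2=14; velocities now: v0=2 v1=-1 v2=2
Collision at t=13/3: particles 0 and 1 swap velocities; positions: p0=41/3 p1=41/3 p2=44/3; velocities now: v0=-1 v1=2 v2=2

Answer: 1,2 0,1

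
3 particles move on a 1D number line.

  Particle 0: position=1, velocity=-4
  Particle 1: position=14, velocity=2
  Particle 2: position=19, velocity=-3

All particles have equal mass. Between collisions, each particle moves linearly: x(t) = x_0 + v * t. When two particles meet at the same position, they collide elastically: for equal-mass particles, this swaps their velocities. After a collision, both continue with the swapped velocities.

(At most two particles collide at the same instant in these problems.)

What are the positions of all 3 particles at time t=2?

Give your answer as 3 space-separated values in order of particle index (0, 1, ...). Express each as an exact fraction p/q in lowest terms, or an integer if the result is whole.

Collision at t=1: particles 1 and 2 swap velocities; positions: p0=-3 p1=16 p2=16; velocities now: v0=-4 v1=-3 v2=2
Advance to t=2 (no further collisions before then); velocities: v0=-4 v1=-3 v2=2; positions = -7 13 18

Answer: -7 13 18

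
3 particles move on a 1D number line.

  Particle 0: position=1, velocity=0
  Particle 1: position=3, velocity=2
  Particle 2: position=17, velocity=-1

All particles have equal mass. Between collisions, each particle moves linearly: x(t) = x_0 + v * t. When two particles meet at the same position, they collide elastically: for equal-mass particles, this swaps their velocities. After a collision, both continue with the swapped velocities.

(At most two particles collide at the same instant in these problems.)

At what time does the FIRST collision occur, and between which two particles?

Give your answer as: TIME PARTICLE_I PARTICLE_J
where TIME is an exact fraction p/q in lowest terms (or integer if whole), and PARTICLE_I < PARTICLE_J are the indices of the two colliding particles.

Pair (0,1): pos 1,3 vel 0,2 -> not approaching (rel speed -2 <= 0)
Pair (1,2): pos 3,17 vel 2,-1 -> gap=14, closing at 3/unit, collide at t=14/3
Earliest collision: t=14/3 between 1 and 2

Answer: 14/3 1 2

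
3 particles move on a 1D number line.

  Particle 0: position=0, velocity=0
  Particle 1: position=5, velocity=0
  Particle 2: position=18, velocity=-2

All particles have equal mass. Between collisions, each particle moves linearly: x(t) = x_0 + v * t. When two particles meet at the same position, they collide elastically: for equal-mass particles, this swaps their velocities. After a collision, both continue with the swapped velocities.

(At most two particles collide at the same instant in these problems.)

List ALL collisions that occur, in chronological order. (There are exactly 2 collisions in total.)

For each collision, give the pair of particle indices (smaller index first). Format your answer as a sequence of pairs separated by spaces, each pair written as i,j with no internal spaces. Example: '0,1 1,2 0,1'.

Answer: 1,2 0,1

Derivation:
Collision at t=13/2: particles 1 and 2 swap velocities; positions: p0=0 p1=5 p2=5; velocities now: v0=0 v1=-2 v2=0
Collision at t=9: particles 0 and 1 swap velocities; positions: p0=0 p1=0 p2=5; velocities now: v0=-2 v1=0 v2=0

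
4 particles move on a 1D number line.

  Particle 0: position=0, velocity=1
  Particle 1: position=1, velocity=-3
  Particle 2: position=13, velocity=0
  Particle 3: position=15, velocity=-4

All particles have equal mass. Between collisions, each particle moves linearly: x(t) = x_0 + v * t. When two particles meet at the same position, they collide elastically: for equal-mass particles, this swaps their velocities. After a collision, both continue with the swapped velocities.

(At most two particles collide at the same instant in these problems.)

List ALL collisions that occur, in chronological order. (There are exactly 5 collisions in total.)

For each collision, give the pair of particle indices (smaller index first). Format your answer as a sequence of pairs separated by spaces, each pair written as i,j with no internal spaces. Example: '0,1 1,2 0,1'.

Answer: 0,1 2,3 1,2 2,3 0,1

Derivation:
Collision at t=1/4: particles 0 and 1 swap velocities; positions: p0=1/4 p1=1/4 p2=13 p3=14; velocities now: v0=-3 v1=1 v2=0 v3=-4
Collision at t=1/2: particles 2 and 3 swap velocities; positions: p0=-1/2 p1=1/2 p2=13 p3=13; velocities now: v0=-3 v1=1 v2=-4 v3=0
Collision at t=3: particles 1 and 2 swap velocities; positions: p0=-8 p1=3 p2=3 p3=13; velocities now: v0=-3 v1=-4 v2=1 v3=0
Collision at t=13: particles 2 and 3 swap velocities; positions: p0=-38 p1=-37 p2=13 p3=13; velocities now: v0=-3 v1=-4 v2=0 v3=1
Collision at t=14: particles 0 and 1 swap velocities; positions: p0=-41 p1=-41 p2=13 p3=14; velocities now: v0=-4 v1=-3 v2=0 v3=1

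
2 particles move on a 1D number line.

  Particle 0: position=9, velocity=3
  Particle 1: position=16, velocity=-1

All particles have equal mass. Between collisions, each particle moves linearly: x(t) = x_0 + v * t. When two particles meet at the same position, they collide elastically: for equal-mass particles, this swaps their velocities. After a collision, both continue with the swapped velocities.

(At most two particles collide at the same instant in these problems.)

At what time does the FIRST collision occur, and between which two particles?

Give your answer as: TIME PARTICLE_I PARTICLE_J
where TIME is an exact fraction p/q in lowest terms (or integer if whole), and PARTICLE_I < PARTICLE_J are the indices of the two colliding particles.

Pair (0,1): pos 9,16 vel 3,-1 -> gap=7, closing at 4/unit, collide at t=7/4
Earliest collision: t=7/4 between 0 and 1

Answer: 7/4 0 1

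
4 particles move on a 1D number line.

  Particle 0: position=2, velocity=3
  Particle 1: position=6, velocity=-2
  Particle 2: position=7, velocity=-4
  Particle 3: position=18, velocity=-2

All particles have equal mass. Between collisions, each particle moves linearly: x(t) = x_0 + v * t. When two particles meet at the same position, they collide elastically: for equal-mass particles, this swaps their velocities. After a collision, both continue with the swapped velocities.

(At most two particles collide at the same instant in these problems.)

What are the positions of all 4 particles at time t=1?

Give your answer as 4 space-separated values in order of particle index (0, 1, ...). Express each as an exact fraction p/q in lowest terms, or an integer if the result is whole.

Answer: 3 4 5 16

Derivation:
Collision at t=1/2: particles 1 and 2 swap velocities; positions: p0=7/2 p1=5 p2=5 p3=17; velocities now: v0=3 v1=-4 v2=-2 v3=-2
Collision at t=5/7: particles 0 and 1 swap velocities; positions: p0=29/7 p1=29/7 p2=32/7 p3=116/7; velocities now: v0=-4 v1=3 v2=-2 v3=-2
Collision at t=4/5: particles 1 and 2 swap velocities; positions: p0=19/5 p1=22/5 p2=22/5 p3=82/5; velocities now: v0=-4 v1=-2 v2=3 v3=-2
Advance to t=1 (no further collisions before then); velocities: v0=-4 v1=-2 v2=3 v3=-2; positions = 3 4 5 16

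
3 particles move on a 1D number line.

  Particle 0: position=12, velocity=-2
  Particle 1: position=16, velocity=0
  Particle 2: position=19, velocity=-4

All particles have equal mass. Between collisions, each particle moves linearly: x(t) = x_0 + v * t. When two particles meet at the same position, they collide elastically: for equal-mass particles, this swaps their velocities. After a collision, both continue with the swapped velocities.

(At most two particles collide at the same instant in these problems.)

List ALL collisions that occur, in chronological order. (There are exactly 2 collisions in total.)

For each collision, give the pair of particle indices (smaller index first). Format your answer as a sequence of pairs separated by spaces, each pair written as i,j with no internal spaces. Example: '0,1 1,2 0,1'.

Collision at t=3/4: particles 1 and 2 swap velocities; positions: p0=21/2 p1=16 p2=16; velocities now: v0=-2 v1=-4 v2=0
Collision at t=7/2: particles 0 and 1 swap velocities; positions: p0=5 p1=5 p2=16; velocities now: v0=-4 v1=-2 v2=0

Answer: 1,2 0,1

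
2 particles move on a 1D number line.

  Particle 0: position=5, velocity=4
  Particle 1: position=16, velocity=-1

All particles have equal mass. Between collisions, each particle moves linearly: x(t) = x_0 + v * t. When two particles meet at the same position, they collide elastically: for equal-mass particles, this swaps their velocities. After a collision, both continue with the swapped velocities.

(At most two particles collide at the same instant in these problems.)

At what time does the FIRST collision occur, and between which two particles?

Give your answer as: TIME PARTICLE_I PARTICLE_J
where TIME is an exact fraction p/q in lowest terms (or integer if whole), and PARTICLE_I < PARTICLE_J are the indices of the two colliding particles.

Pair (0,1): pos 5,16 vel 4,-1 -> gap=11, closing at 5/unit, collide at t=11/5
Earliest collision: t=11/5 between 0 and 1

Answer: 11/5 0 1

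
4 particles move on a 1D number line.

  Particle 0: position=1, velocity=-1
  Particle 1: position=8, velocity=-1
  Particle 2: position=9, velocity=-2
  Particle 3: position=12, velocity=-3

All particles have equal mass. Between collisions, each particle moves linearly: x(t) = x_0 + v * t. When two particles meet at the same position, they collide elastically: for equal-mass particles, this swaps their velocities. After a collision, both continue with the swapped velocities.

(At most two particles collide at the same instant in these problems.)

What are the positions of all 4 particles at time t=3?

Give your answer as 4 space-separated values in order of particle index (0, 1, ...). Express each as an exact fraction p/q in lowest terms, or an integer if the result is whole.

Collision at t=1: particles 1 and 2 swap velocities; positions: p0=0 p1=7 p2=7 p3=9; velocities now: v0=-1 v1=-2 v2=-1 v3=-3
Collision at t=2: particles 2 and 3 swap velocities; positions: p0=-1 p1=5 p2=6 p3=6; velocities now: v0=-1 v1=-2 v2=-3 v3=-1
Collision at t=3: particles 1 and 2 swap velocities; positions: p0=-2 p1=3 p2=3 p3=5; velocities now: v0=-1 v1=-3 v2=-2 v3=-1
Advance to t=3 (no further collisions before then); velocities: v0=-1 v1=-3 v2=-2 v3=-1; positions = -2 3 3 5

Answer: -2 3 3 5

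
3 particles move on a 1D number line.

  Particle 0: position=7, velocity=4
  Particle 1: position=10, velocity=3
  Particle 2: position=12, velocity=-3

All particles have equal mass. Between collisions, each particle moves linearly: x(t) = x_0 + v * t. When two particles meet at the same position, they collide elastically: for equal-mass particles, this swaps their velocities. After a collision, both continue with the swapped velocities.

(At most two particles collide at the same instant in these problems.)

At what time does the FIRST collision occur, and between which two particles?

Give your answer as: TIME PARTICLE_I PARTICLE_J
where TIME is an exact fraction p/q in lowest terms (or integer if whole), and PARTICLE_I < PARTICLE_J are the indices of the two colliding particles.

Answer: 1/3 1 2

Derivation:
Pair (0,1): pos 7,10 vel 4,3 -> gap=3, closing at 1/unit, collide at t=3
Pair (1,2): pos 10,12 vel 3,-3 -> gap=2, closing at 6/unit, collide at t=1/3
Earliest collision: t=1/3 between 1 and 2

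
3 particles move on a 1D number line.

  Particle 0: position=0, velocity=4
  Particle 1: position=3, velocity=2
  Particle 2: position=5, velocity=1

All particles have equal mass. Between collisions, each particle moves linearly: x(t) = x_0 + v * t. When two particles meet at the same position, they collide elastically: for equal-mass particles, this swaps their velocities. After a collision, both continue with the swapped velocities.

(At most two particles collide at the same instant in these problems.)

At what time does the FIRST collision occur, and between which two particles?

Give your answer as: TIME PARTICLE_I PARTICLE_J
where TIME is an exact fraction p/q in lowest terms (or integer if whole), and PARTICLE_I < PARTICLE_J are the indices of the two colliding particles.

Answer: 3/2 0 1

Derivation:
Pair (0,1): pos 0,3 vel 4,2 -> gap=3, closing at 2/unit, collide at t=3/2
Pair (1,2): pos 3,5 vel 2,1 -> gap=2, closing at 1/unit, collide at t=2
Earliest collision: t=3/2 between 0 and 1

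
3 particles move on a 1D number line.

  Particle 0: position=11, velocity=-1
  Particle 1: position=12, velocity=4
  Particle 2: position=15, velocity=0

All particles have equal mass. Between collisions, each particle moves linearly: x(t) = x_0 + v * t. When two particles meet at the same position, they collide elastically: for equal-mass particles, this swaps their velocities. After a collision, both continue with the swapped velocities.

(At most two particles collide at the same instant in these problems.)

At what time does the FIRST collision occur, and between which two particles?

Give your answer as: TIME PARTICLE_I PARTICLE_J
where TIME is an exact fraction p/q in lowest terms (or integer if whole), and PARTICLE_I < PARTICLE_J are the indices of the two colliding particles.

Pair (0,1): pos 11,12 vel -1,4 -> not approaching (rel speed -5 <= 0)
Pair (1,2): pos 12,15 vel 4,0 -> gap=3, closing at 4/unit, collide at t=3/4
Earliest collision: t=3/4 between 1 and 2

Answer: 3/4 1 2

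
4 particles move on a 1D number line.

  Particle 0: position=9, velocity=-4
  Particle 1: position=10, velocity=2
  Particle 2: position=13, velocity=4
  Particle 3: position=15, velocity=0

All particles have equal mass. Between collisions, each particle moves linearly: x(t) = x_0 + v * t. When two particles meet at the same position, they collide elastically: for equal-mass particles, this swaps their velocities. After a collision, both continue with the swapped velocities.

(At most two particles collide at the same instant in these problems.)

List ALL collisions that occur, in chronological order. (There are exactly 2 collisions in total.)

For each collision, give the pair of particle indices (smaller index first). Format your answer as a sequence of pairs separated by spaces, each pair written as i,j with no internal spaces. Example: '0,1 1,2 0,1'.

Answer: 2,3 1,2

Derivation:
Collision at t=1/2: particles 2 and 3 swap velocities; positions: p0=7 p1=11 p2=15 p3=15; velocities now: v0=-4 v1=2 v2=0 v3=4
Collision at t=5/2: particles 1 and 2 swap velocities; positions: p0=-1 p1=15 p2=15 p3=23; velocities now: v0=-4 v1=0 v2=2 v3=4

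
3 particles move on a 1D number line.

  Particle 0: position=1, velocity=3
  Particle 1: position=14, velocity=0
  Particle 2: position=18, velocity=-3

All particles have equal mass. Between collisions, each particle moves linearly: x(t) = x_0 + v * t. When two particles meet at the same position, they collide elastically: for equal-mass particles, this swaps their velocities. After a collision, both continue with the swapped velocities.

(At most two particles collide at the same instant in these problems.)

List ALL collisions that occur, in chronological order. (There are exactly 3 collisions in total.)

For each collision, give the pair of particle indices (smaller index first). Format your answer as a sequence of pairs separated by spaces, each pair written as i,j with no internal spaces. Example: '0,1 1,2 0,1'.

Collision at t=4/3: particles 1 and 2 swap velocities; positions: p0=5 p1=14 p2=14; velocities now: v0=3 v1=-3 v2=0
Collision at t=17/6: particles 0 and 1 swap velocities; positions: p0=19/2 p1=19/2 p2=14; velocities now: v0=-3 v1=3 v2=0
Collision at t=13/3: particles 1 and 2 swap velocities; positions: p0=5 p1=14 p2=14; velocities now: v0=-3 v1=0 v2=3

Answer: 1,2 0,1 1,2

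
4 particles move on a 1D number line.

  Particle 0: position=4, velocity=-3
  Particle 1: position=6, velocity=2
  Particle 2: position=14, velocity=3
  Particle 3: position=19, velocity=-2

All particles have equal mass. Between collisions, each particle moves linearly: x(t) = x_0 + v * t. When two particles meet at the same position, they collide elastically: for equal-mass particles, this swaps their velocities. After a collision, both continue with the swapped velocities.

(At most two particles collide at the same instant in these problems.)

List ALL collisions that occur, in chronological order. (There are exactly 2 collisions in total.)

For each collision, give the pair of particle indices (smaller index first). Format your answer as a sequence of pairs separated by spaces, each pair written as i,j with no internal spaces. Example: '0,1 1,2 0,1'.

Answer: 2,3 1,2

Derivation:
Collision at t=1: particles 2 and 3 swap velocities; positions: p0=1 p1=8 p2=17 p3=17; velocities now: v0=-3 v1=2 v2=-2 v3=3
Collision at t=13/4: particles 1 and 2 swap velocities; positions: p0=-23/4 p1=25/2 p2=25/2 p3=95/4; velocities now: v0=-3 v1=-2 v2=2 v3=3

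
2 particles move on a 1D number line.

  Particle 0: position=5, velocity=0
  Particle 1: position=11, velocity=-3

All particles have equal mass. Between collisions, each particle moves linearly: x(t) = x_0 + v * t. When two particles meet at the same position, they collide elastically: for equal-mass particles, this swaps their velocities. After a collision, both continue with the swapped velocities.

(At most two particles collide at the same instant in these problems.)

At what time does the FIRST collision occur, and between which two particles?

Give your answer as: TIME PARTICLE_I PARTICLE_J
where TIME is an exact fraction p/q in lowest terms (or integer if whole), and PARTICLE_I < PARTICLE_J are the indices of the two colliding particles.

Answer: 2 0 1

Derivation:
Pair (0,1): pos 5,11 vel 0,-3 -> gap=6, closing at 3/unit, collide at t=2
Earliest collision: t=2 between 0 and 1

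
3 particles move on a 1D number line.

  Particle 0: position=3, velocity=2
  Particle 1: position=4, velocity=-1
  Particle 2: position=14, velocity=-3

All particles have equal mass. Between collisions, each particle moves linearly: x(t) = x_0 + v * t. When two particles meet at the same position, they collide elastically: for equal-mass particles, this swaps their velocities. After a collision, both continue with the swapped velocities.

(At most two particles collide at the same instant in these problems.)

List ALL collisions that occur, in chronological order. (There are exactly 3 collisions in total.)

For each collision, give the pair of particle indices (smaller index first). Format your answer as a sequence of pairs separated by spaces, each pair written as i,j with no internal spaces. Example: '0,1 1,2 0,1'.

Answer: 0,1 1,2 0,1

Derivation:
Collision at t=1/3: particles 0 and 1 swap velocities; positions: p0=11/3 p1=11/3 p2=13; velocities now: v0=-1 v1=2 v2=-3
Collision at t=11/5: particles 1 and 2 swap velocities; positions: p0=9/5 p1=37/5 p2=37/5; velocities now: v0=-1 v1=-3 v2=2
Collision at t=5: particles 0 and 1 swap velocities; positions: p0=-1 p1=-1 p2=13; velocities now: v0=-3 v1=-1 v2=2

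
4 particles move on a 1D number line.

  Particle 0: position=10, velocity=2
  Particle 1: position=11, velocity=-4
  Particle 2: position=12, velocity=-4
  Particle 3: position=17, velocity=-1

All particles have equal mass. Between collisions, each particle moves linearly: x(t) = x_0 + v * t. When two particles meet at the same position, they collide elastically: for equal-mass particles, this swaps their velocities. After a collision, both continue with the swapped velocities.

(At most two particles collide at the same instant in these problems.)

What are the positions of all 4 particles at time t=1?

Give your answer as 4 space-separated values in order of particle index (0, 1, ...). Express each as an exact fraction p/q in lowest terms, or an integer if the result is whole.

Answer: 7 8 12 16

Derivation:
Collision at t=1/6: particles 0 and 1 swap velocities; positions: p0=31/3 p1=31/3 p2=34/3 p3=101/6; velocities now: v0=-4 v1=2 v2=-4 v3=-1
Collision at t=1/3: particles 1 and 2 swap velocities; positions: p0=29/3 p1=32/3 p2=32/3 p3=50/3; velocities now: v0=-4 v1=-4 v2=2 v3=-1
Advance to t=1 (no further collisions before then); velocities: v0=-4 v1=-4 v2=2 v3=-1; positions = 7 8 12 16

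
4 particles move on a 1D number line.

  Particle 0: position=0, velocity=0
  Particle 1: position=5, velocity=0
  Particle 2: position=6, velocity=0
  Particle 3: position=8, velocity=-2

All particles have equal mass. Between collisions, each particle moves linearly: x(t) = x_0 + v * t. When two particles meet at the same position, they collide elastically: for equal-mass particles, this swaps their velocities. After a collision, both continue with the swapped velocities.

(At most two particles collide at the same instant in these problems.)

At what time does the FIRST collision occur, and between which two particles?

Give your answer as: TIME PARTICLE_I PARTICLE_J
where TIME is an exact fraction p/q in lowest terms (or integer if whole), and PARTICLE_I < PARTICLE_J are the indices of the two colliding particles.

Pair (0,1): pos 0,5 vel 0,0 -> not approaching (rel speed 0 <= 0)
Pair (1,2): pos 5,6 vel 0,0 -> not approaching (rel speed 0 <= 0)
Pair (2,3): pos 6,8 vel 0,-2 -> gap=2, closing at 2/unit, collide at t=1
Earliest collision: t=1 between 2 and 3

Answer: 1 2 3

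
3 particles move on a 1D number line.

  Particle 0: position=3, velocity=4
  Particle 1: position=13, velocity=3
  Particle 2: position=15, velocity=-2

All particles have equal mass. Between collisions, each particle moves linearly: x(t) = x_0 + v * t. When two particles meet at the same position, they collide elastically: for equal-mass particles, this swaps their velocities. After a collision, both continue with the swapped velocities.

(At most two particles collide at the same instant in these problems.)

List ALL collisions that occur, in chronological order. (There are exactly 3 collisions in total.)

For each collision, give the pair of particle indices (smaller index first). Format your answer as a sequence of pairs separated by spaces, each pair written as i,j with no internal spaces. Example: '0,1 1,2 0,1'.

Collision at t=2/5: particles 1 and 2 swap velocities; positions: p0=23/5 p1=71/5 p2=71/5; velocities now: v0=4 v1=-2 v2=3
Collision at t=2: particles 0 and 1 swap velocities; positions: p0=11 p1=11 p2=19; velocities now: v0=-2 v1=4 v2=3
Collision at t=10: particles 1 and 2 swap velocities; positions: p0=-5 p1=43 p2=43; velocities now: v0=-2 v1=3 v2=4

Answer: 1,2 0,1 1,2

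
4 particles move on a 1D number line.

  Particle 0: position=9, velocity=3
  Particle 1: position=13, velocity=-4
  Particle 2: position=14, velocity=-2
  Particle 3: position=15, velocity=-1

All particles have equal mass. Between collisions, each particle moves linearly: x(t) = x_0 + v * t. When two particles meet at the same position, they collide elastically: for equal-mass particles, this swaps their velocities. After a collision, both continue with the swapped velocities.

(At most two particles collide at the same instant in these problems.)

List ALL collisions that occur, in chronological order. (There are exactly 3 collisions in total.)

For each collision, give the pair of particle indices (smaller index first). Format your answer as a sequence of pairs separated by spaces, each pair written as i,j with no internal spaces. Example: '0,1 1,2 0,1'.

Answer: 0,1 1,2 2,3

Derivation:
Collision at t=4/7: particles 0 and 1 swap velocities; positions: p0=75/7 p1=75/7 p2=90/7 p3=101/7; velocities now: v0=-4 v1=3 v2=-2 v3=-1
Collision at t=1: particles 1 and 2 swap velocities; positions: p0=9 p1=12 p2=12 p3=14; velocities now: v0=-4 v1=-2 v2=3 v3=-1
Collision at t=3/2: particles 2 and 3 swap velocities; positions: p0=7 p1=11 p2=27/2 p3=27/2; velocities now: v0=-4 v1=-2 v2=-1 v3=3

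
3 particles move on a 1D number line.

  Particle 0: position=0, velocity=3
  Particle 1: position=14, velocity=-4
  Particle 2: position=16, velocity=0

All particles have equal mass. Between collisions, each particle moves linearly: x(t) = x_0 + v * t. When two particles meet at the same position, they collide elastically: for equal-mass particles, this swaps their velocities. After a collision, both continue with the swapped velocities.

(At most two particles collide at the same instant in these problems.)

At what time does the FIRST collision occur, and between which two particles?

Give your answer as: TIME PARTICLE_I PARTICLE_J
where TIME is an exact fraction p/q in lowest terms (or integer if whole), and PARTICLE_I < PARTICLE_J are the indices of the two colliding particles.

Answer: 2 0 1

Derivation:
Pair (0,1): pos 0,14 vel 3,-4 -> gap=14, closing at 7/unit, collide at t=2
Pair (1,2): pos 14,16 vel -4,0 -> not approaching (rel speed -4 <= 0)
Earliest collision: t=2 between 0 and 1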